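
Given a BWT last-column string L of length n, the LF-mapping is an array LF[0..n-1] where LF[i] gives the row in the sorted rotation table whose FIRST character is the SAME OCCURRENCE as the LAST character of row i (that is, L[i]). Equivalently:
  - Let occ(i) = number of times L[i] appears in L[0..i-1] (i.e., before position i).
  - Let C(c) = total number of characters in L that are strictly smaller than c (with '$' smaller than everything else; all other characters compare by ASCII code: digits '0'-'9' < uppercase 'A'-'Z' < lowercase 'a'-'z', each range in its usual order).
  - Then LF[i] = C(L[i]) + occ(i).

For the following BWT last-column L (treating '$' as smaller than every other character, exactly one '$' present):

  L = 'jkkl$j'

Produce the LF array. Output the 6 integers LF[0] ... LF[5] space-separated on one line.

Answer: 1 3 4 5 0 2

Derivation:
Char counts: '$':1, 'j':2, 'k':2, 'l':1
C (first-col start): C('$')=0, C('j')=1, C('k')=3, C('l')=5
L[0]='j': occ=0, LF[0]=C('j')+0=1+0=1
L[1]='k': occ=0, LF[1]=C('k')+0=3+0=3
L[2]='k': occ=1, LF[2]=C('k')+1=3+1=4
L[3]='l': occ=0, LF[3]=C('l')+0=5+0=5
L[4]='$': occ=0, LF[4]=C('$')+0=0+0=0
L[5]='j': occ=1, LF[5]=C('j')+1=1+1=2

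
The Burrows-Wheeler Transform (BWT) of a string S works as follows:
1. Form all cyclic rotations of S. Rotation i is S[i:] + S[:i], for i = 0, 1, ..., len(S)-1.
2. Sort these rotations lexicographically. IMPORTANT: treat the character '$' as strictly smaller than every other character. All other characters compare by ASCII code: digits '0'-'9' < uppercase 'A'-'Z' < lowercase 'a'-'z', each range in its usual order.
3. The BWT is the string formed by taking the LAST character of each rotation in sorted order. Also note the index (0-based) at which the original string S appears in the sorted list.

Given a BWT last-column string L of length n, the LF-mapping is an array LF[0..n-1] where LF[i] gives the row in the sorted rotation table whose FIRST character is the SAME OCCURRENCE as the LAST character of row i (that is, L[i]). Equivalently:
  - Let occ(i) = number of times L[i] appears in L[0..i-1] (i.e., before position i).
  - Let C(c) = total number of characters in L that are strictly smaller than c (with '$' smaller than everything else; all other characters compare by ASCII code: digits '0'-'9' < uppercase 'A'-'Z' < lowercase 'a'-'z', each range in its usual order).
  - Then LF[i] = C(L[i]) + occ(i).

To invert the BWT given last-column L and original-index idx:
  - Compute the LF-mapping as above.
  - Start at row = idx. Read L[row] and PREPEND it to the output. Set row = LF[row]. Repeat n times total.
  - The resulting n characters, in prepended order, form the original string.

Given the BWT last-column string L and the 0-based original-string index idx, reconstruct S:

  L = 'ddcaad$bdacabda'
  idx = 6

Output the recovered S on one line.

Answer: bbdaddcaadaacd$

Derivation:
LF mapping: 10 11 8 1 2 12 0 6 13 3 9 4 7 14 5
Walk LF starting at row 6, prepending L[row]:
  step 1: row=6, L[6]='$', prepend. Next row=LF[6]=0
  step 2: row=0, L[0]='d', prepend. Next row=LF[0]=10
  step 3: row=10, L[10]='c', prepend. Next row=LF[10]=9
  step 4: row=9, L[9]='a', prepend. Next row=LF[9]=3
  step 5: row=3, L[3]='a', prepend. Next row=LF[3]=1
  step 6: row=1, L[1]='d', prepend. Next row=LF[1]=11
  step 7: row=11, L[11]='a', prepend. Next row=LF[11]=4
  step 8: row=4, L[4]='a', prepend. Next row=LF[4]=2
  step 9: row=2, L[2]='c', prepend. Next row=LF[2]=8
  step 10: row=8, L[8]='d', prepend. Next row=LF[8]=13
  step 11: row=13, L[13]='d', prepend. Next row=LF[13]=14
  step 12: row=14, L[14]='a', prepend. Next row=LF[14]=5
  step 13: row=5, L[5]='d', prepend. Next row=LF[5]=12
  step 14: row=12, L[12]='b', prepend. Next row=LF[12]=7
  step 15: row=7, L[7]='b', prepend. Next row=LF[7]=6
Reversed output: bbdaddcaadaacd$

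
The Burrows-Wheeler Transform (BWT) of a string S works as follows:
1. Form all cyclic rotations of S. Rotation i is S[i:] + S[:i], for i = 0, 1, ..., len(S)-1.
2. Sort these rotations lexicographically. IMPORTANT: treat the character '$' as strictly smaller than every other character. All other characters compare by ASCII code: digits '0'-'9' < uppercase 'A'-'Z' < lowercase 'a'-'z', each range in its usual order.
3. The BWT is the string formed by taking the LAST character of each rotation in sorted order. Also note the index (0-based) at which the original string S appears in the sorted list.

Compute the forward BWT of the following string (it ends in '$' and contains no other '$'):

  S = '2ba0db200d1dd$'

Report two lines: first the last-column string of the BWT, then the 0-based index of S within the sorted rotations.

All 14 rotations (rotation i = S[i:]+S[:i]):
  rot[0] = 2ba0db200d1dd$
  rot[1] = ba0db200d1dd$2
  rot[2] = a0db200d1dd$2b
  rot[3] = 0db200d1dd$2ba
  rot[4] = db200d1dd$2ba0
  rot[5] = b200d1dd$2ba0d
  rot[6] = 200d1dd$2ba0db
  rot[7] = 00d1dd$2ba0db2
  rot[8] = 0d1dd$2ba0db20
  rot[9] = d1dd$2ba0db200
  rot[10] = 1dd$2ba0db200d
  rot[11] = dd$2ba0db200d1
  rot[12] = d$2ba0db200d1d
  rot[13] = $2ba0db200d1dd
Sorted (with $ < everything):
  sorted[0] = $2ba0db200d1dd  (last char: 'd')
  sorted[1] = 00d1dd$2ba0db2  (last char: '2')
  sorted[2] = 0d1dd$2ba0db20  (last char: '0')
  sorted[3] = 0db200d1dd$2ba  (last char: 'a')
  sorted[4] = 1dd$2ba0db200d  (last char: 'd')
  sorted[5] = 200d1dd$2ba0db  (last char: 'b')
  sorted[6] = 2ba0db200d1dd$  (last char: '$')
  sorted[7] = a0db200d1dd$2b  (last char: 'b')
  sorted[8] = b200d1dd$2ba0d  (last char: 'd')
  sorted[9] = ba0db200d1dd$2  (last char: '2')
  sorted[10] = d$2ba0db200d1d  (last char: 'd')
  sorted[11] = d1dd$2ba0db200  (last char: '0')
  sorted[12] = db200d1dd$2ba0  (last char: '0')
  sorted[13] = dd$2ba0db200d1  (last char: '1')
Last column: d20adb$bd2d001
Original string S is at sorted index 6

Answer: d20adb$bd2d001
6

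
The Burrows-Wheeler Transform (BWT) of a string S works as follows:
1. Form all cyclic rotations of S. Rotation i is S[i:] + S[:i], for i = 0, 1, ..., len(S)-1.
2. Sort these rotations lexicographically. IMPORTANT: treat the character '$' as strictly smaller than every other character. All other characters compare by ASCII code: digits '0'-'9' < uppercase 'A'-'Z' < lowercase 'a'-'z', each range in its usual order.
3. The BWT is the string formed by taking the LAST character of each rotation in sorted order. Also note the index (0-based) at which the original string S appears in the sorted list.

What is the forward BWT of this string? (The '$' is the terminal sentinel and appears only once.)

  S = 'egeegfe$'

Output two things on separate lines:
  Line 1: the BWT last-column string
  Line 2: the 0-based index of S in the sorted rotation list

Answer: efg$egee
3

Derivation:
All 8 rotations (rotation i = S[i:]+S[:i]):
  rot[0] = egeegfe$
  rot[1] = geegfe$e
  rot[2] = eegfe$eg
  rot[3] = egfe$ege
  rot[4] = gfe$egee
  rot[5] = fe$egeeg
  rot[6] = e$egeegf
  rot[7] = $egeegfe
Sorted (with $ < everything):
  sorted[0] = $egeegfe  (last char: 'e')
  sorted[1] = e$egeegf  (last char: 'f')
  sorted[2] = eegfe$eg  (last char: 'g')
  sorted[3] = egeegfe$  (last char: '$')
  sorted[4] = egfe$ege  (last char: 'e')
  sorted[5] = fe$egeeg  (last char: 'g')
  sorted[6] = geegfe$e  (last char: 'e')
  sorted[7] = gfe$egee  (last char: 'e')
Last column: efg$egee
Original string S is at sorted index 3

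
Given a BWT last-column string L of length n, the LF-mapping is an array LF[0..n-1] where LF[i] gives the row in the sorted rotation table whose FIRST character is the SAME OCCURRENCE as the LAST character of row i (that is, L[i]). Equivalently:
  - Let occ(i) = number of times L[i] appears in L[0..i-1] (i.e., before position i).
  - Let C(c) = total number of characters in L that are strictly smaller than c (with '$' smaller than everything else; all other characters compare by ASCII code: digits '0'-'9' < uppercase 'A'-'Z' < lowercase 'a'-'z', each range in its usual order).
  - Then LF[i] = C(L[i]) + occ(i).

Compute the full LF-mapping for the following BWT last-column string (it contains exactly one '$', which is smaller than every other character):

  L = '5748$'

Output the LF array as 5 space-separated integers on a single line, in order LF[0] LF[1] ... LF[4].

Char counts: '$':1, '4':1, '5':1, '7':1, '8':1
C (first-col start): C('$')=0, C('4')=1, C('5')=2, C('7')=3, C('8')=4
L[0]='5': occ=0, LF[0]=C('5')+0=2+0=2
L[1]='7': occ=0, LF[1]=C('7')+0=3+0=3
L[2]='4': occ=0, LF[2]=C('4')+0=1+0=1
L[3]='8': occ=0, LF[3]=C('8')+0=4+0=4
L[4]='$': occ=0, LF[4]=C('$')+0=0+0=0

Answer: 2 3 1 4 0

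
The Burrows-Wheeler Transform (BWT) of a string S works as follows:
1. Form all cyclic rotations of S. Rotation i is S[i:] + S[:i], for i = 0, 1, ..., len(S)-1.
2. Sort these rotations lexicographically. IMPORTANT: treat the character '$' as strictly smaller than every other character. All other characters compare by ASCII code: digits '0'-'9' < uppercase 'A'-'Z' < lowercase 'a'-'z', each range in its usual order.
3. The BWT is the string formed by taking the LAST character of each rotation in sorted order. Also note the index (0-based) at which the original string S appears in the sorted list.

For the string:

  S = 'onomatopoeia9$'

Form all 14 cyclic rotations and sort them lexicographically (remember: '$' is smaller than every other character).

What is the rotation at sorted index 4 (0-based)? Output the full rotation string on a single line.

All 14 rotations (rotation i = S[i:]+S[:i]):
  rot[0] = onomatopoeia9$
  rot[1] = nomatopoeia9$o
  rot[2] = omatopoeia9$on
  rot[3] = matopoeia9$ono
  rot[4] = atopoeia9$onom
  rot[5] = topoeia9$onoma
  rot[6] = opoeia9$onomat
  rot[7] = poeia9$onomato
  rot[8] = oeia9$onomatop
  rot[9] = eia9$onomatopo
  rot[10] = ia9$onomatopoe
  rot[11] = a9$onomatopoei
  rot[12] = 9$onomatopoeia
  rot[13] = $onomatopoeia9
Sorted (with $ < everything):
  sorted[0] = $onomatopoeia9
  sorted[1] = 9$onomatopoeia
  sorted[2] = a9$onomatopoei
  sorted[3] = atopoeia9$onom
  sorted[4] = eia9$onomatopo
  sorted[5] = ia9$onomatopoe
  sorted[6] = matopoeia9$ono
  sorted[7] = nomatopoeia9$o
  sorted[8] = oeia9$onomatop
  sorted[9] = omatopoeia9$on
  sorted[10] = onomatopoeia9$
  sorted[11] = opoeia9$onomat
  sorted[12] = poeia9$onomato
  sorted[13] = topoeia9$onoma
sorted[4] = eia9$onomatopo

Answer: eia9$onomatopo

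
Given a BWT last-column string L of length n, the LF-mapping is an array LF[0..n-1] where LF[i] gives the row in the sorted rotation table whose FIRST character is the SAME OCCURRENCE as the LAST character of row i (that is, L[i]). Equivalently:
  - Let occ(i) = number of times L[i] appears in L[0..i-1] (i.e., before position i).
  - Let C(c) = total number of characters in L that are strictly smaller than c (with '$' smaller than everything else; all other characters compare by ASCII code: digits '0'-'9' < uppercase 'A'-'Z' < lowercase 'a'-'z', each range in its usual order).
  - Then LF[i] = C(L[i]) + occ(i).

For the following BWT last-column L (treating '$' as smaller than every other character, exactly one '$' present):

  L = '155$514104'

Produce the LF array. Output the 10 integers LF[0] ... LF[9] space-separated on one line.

Answer: 2 7 8 0 9 3 5 4 1 6

Derivation:
Char counts: '$':1, '0':1, '1':3, '4':2, '5':3
C (first-col start): C('$')=0, C('0')=1, C('1')=2, C('4')=5, C('5')=7
L[0]='1': occ=0, LF[0]=C('1')+0=2+0=2
L[1]='5': occ=0, LF[1]=C('5')+0=7+0=7
L[2]='5': occ=1, LF[2]=C('5')+1=7+1=8
L[3]='$': occ=0, LF[3]=C('$')+0=0+0=0
L[4]='5': occ=2, LF[4]=C('5')+2=7+2=9
L[5]='1': occ=1, LF[5]=C('1')+1=2+1=3
L[6]='4': occ=0, LF[6]=C('4')+0=5+0=5
L[7]='1': occ=2, LF[7]=C('1')+2=2+2=4
L[8]='0': occ=0, LF[8]=C('0')+0=1+0=1
L[9]='4': occ=1, LF[9]=C('4')+1=5+1=6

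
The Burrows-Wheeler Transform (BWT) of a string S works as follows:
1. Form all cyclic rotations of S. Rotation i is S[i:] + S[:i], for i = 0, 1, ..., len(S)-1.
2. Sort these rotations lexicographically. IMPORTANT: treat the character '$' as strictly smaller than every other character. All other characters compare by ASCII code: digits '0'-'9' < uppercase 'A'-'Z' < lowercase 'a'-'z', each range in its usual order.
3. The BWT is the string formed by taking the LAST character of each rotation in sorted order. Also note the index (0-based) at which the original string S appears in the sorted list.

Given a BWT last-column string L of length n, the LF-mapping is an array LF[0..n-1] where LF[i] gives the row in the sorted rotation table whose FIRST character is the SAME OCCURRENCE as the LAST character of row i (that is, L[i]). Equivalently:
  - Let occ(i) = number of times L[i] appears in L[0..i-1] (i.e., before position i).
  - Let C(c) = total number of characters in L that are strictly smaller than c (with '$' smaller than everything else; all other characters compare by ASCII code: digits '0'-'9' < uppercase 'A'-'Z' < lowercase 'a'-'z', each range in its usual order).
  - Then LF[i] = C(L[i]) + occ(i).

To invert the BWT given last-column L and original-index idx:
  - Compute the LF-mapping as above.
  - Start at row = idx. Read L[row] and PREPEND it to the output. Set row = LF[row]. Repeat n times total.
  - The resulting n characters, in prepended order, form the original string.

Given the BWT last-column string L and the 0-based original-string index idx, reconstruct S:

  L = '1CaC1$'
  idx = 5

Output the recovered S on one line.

LF mapping: 1 3 5 4 2 0
Walk LF starting at row 5, prepending L[row]:
  step 1: row=5, L[5]='$', prepend. Next row=LF[5]=0
  step 2: row=0, L[0]='1', prepend. Next row=LF[0]=1
  step 3: row=1, L[1]='C', prepend. Next row=LF[1]=3
  step 4: row=3, L[3]='C', prepend. Next row=LF[3]=4
  step 5: row=4, L[4]='1', prepend. Next row=LF[4]=2
  step 6: row=2, L[2]='a', prepend. Next row=LF[2]=5
Reversed output: a1CC1$

Answer: a1CC1$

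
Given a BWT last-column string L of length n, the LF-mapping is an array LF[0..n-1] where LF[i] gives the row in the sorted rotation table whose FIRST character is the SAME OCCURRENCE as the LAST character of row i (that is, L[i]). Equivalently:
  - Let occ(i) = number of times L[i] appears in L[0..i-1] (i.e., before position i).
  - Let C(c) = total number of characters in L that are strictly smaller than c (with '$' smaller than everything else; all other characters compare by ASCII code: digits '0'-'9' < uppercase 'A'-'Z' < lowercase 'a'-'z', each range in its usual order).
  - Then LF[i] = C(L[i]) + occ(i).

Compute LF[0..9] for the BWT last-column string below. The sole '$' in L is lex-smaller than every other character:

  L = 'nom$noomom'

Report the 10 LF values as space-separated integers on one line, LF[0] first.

Char counts: '$':1, 'm':3, 'n':2, 'o':4
C (first-col start): C('$')=0, C('m')=1, C('n')=4, C('o')=6
L[0]='n': occ=0, LF[0]=C('n')+0=4+0=4
L[1]='o': occ=0, LF[1]=C('o')+0=6+0=6
L[2]='m': occ=0, LF[2]=C('m')+0=1+0=1
L[3]='$': occ=0, LF[3]=C('$')+0=0+0=0
L[4]='n': occ=1, LF[4]=C('n')+1=4+1=5
L[5]='o': occ=1, LF[5]=C('o')+1=6+1=7
L[6]='o': occ=2, LF[6]=C('o')+2=6+2=8
L[7]='m': occ=1, LF[7]=C('m')+1=1+1=2
L[8]='o': occ=3, LF[8]=C('o')+3=6+3=9
L[9]='m': occ=2, LF[9]=C('m')+2=1+2=3

Answer: 4 6 1 0 5 7 8 2 9 3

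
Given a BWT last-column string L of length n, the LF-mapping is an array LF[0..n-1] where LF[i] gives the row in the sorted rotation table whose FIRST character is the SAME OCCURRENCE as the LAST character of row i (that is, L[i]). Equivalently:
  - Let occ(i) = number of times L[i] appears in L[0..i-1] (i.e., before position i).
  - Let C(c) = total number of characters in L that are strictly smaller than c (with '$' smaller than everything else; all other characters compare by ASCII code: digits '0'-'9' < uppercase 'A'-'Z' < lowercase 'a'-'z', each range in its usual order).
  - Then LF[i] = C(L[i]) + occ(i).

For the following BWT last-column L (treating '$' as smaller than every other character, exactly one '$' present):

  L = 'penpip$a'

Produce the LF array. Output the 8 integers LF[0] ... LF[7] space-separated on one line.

Answer: 5 2 4 6 3 7 0 1

Derivation:
Char counts: '$':1, 'a':1, 'e':1, 'i':1, 'n':1, 'p':3
C (first-col start): C('$')=0, C('a')=1, C('e')=2, C('i')=3, C('n')=4, C('p')=5
L[0]='p': occ=0, LF[0]=C('p')+0=5+0=5
L[1]='e': occ=0, LF[1]=C('e')+0=2+0=2
L[2]='n': occ=0, LF[2]=C('n')+0=4+0=4
L[3]='p': occ=1, LF[3]=C('p')+1=5+1=6
L[4]='i': occ=0, LF[4]=C('i')+0=3+0=3
L[5]='p': occ=2, LF[5]=C('p')+2=5+2=7
L[6]='$': occ=0, LF[6]=C('$')+0=0+0=0
L[7]='a': occ=0, LF[7]=C('a')+0=1+0=1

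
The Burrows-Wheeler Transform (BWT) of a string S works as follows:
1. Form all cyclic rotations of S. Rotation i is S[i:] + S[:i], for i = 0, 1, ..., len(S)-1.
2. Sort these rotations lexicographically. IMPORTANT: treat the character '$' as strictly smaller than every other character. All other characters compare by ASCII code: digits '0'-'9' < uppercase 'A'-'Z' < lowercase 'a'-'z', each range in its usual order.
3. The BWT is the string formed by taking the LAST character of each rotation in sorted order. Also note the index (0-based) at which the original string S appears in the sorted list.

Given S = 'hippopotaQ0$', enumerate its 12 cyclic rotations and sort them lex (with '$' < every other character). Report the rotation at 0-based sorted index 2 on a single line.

All 12 rotations (rotation i = S[i:]+S[:i]):
  rot[0] = hippopotaQ0$
  rot[1] = ippopotaQ0$h
  rot[2] = ppopotaQ0$hi
  rot[3] = popotaQ0$hip
  rot[4] = opotaQ0$hipp
  rot[5] = potaQ0$hippo
  rot[6] = otaQ0$hippop
  rot[7] = taQ0$hippopo
  rot[8] = aQ0$hippopot
  rot[9] = Q0$hippopota
  rot[10] = 0$hippopotaQ
  rot[11] = $hippopotaQ0
Sorted (with $ < everything):
  sorted[0] = $hippopotaQ0
  sorted[1] = 0$hippopotaQ
  sorted[2] = Q0$hippopota
  sorted[3] = aQ0$hippopot
  sorted[4] = hippopotaQ0$
  sorted[5] = ippopotaQ0$h
  sorted[6] = opotaQ0$hipp
  sorted[7] = otaQ0$hippop
  sorted[8] = popotaQ0$hip
  sorted[9] = potaQ0$hippo
  sorted[10] = ppopotaQ0$hi
  sorted[11] = taQ0$hippopo
sorted[2] = Q0$hippopota

Answer: Q0$hippopota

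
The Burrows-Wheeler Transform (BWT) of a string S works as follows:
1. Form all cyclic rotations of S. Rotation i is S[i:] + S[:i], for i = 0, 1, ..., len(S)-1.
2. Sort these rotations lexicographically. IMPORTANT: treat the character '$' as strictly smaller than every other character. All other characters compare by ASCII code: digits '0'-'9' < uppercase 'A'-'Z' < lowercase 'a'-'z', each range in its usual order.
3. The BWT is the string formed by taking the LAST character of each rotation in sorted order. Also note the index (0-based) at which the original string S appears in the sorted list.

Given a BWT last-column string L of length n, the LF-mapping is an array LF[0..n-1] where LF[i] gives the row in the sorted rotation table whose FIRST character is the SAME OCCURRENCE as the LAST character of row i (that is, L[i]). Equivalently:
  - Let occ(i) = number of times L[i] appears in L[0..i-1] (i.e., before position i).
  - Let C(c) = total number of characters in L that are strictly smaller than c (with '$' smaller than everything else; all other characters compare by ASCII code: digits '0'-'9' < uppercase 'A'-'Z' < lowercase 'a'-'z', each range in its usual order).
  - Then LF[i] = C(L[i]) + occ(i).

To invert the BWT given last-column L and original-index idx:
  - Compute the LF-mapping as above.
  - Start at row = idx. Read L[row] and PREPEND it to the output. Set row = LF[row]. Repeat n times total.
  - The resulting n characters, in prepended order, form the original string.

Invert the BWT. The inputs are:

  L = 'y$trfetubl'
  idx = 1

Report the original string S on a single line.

Answer: butterfly$

Derivation:
LF mapping: 9 0 6 5 3 2 7 8 1 4
Walk LF starting at row 1, prepending L[row]:
  step 1: row=1, L[1]='$', prepend. Next row=LF[1]=0
  step 2: row=0, L[0]='y', prepend. Next row=LF[0]=9
  step 3: row=9, L[9]='l', prepend. Next row=LF[9]=4
  step 4: row=4, L[4]='f', prepend. Next row=LF[4]=3
  step 5: row=3, L[3]='r', prepend. Next row=LF[3]=5
  step 6: row=5, L[5]='e', prepend. Next row=LF[5]=2
  step 7: row=2, L[2]='t', prepend. Next row=LF[2]=6
  step 8: row=6, L[6]='t', prepend. Next row=LF[6]=7
  step 9: row=7, L[7]='u', prepend. Next row=LF[7]=8
  step 10: row=8, L[8]='b', prepend. Next row=LF[8]=1
Reversed output: butterfly$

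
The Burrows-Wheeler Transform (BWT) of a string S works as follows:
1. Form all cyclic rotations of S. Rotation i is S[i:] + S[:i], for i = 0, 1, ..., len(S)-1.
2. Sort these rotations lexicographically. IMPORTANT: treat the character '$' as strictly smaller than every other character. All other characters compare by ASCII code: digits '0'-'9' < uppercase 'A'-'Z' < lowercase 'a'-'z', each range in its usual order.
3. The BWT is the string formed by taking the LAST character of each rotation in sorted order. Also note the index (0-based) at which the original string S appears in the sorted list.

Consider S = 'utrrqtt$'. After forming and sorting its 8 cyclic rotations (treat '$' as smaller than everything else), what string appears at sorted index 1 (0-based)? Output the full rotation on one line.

All 8 rotations (rotation i = S[i:]+S[:i]):
  rot[0] = utrrqtt$
  rot[1] = trrqtt$u
  rot[2] = rrqtt$ut
  rot[3] = rqtt$utr
  rot[4] = qtt$utrr
  rot[5] = tt$utrrq
  rot[6] = t$utrrqt
  rot[7] = $utrrqtt
Sorted (with $ < everything):
  sorted[0] = $utrrqtt
  sorted[1] = qtt$utrr
  sorted[2] = rqtt$utr
  sorted[3] = rrqtt$ut
  sorted[4] = t$utrrqt
  sorted[5] = trrqtt$u
  sorted[6] = tt$utrrq
  sorted[7] = utrrqtt$
sorted[1] = qtt$utrr

Answer: qtt$utrr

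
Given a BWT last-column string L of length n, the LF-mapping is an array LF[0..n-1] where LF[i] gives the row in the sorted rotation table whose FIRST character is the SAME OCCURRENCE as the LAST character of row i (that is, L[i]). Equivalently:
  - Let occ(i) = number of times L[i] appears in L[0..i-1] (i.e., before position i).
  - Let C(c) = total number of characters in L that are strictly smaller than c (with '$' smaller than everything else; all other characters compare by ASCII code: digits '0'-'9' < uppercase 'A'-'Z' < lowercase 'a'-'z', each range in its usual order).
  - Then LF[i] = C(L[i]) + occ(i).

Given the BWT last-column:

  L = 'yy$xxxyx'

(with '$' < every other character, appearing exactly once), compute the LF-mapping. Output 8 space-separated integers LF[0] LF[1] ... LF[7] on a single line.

Answer: 5 6 0 1 2 3 7 4

Derivation:
Char counts: '$':1, 'x':4, 'y':3
C (first-col start): C('$')=0, C('x')=1, C('y')=5
L[0]='y': occ=0, LF[0]=C('y')+0=5+0=5
L[1]='y': occ=1, LF[1]=C('y')+1=5+1=6
L[2]='$': occ=0, LF[2]=C('$')+0=0+0=0
L[3]='x': occ=0, LF[3]=C('x')+0=1+0=1
L[4]='x': occ=1, LF[4]=C('x')+1=1+1=2
L[5]='x': occ=2, LF[5]=C('x')+2=1+2=3
L[6]='y': occ=2, LF[6]=C('y')+2=5+2=7
L[7]='x': occ=3, LF[7]=C('x')+3=1+3=4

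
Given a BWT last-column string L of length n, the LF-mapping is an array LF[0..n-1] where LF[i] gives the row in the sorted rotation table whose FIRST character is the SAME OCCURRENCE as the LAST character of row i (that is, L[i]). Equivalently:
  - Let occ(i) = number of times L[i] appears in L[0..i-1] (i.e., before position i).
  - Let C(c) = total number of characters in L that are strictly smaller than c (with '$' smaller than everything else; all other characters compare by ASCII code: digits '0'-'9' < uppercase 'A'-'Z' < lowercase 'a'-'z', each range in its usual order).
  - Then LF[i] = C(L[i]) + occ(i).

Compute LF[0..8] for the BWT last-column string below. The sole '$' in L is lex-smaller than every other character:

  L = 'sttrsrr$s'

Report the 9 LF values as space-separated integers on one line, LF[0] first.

Char counts: '$':1, 'r':3, 's':3, 't':2
C (first-col start): C('$')=0, C('r')=1, C('s')=4, C('t')=7
L[0]='s': occ=0, LF[0]=C('s')+0=4+0=4
L[1]='t': occ=0, LF[1]=C('t')+0=7+0=7
L[2]='t': occ=1, LF[2]=C('t')+1=7+1=8
L[3]='r': occ=0, LF[3]=C('r')+0=1+0=1
L[4]='s': occ=1, LF[4]=C('s')+1=4+1=5
L[5]='r': occ=1, LF[5]=C('r')+1=1+1=2
L[6]='r': occ=2, LF[6]=C('r')+2=1+2=3
L[7]='$': occ=0, LF[7]=C('$')+0=0+0=0
L[8]='s': occ=2, LF[8]=C('s')+2=4+2=6

Answer: 4 7 8 1 5 2 3 0 6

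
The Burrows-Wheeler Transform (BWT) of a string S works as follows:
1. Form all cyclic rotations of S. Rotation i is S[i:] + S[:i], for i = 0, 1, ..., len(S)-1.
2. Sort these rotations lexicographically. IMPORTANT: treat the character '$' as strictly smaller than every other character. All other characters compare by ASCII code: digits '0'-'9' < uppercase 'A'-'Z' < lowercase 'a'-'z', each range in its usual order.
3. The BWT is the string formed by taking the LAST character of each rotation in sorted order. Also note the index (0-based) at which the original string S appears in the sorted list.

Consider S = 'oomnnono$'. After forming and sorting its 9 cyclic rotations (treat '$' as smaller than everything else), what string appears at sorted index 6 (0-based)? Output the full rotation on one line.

All 9 rotations (rotation i = S[i:]+S[:i]):
  rot[0] = oomnnono$
  rot[1] = omnnono$o
  rot[2] = mnnono$oo
  rot[3] = nnono$oom
  rot[4] = nono$oomn
  rot[5] = ono$oomnn
  rot[6] = no$oomnno
  rot[7] = o$oomnnon
  rot[8] = $oomnnono
Sorted (with $ < everything):
  sorted[0] = $oomnnono
  sorted[1] = mnnono$oo
  sorted[2] = nnono$oom
  sorted[3] = no$oomnno
  sorted[4] = nono$oomn
  sorted[5] = o$oomnnon
  sorted[6] = omnnono$o
  sorted[7] = ono$oomnn
  sorted[8] = oomnnono$
sorted[6] = omnnono$o

Answer: omnnono$o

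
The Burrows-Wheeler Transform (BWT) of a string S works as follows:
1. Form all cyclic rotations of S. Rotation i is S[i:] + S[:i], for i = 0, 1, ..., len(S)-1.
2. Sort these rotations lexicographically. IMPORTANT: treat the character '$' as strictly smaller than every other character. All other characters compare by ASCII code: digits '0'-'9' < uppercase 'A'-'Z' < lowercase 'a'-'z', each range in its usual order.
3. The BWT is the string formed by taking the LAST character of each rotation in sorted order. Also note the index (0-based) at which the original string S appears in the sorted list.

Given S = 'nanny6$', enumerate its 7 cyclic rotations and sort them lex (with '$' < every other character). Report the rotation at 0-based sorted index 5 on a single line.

All 7 rotations (rotation i = S[i:]+S[:i]):
  rot[0] = nanny6$
  rot[1] = anny6$n
  rot[2] = nny6$na
  rot[3] = ny6$nan
  rot[4] = y6$nann
  rot[5] = 6$nanny
  rot[6] = $nanny6
Sorted (with $ < everything):
  sorted[0] = $nanny6
  sorted[1] = 6$nanny
  sorted[2] = anny6$n
  sorted[3] = nanny6$
  sorted[4] = nny6$na
  sorted[5] = ny6$nan
  sorted[6] = y6$nann
sorted[5] = ny6$nan

Answer: ny6$nan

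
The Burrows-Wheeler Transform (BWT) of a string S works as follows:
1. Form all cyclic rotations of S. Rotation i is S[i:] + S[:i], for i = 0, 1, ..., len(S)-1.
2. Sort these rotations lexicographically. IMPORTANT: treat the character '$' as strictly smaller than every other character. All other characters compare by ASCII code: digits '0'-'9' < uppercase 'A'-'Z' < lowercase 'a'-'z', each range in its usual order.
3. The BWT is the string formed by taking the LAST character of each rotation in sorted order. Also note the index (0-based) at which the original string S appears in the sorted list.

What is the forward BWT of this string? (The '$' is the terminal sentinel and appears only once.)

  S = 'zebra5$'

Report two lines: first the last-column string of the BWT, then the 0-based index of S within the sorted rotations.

All 7 rotations (rotation i = S[i:]+S[:i]):
  rot[0] = zebra5$
  rot[1] = ebra5$z
  rot[2] = bra5$ze
  rot[3] = ra5$zeb
  rot[4] = a5$zebr
  rot[5] = 5$zebra
  rot[6] = $zebra5
Sorted (with $ < everything):
  sorted[0] = $zebra5  (last char: '5')
  sorted[1] = 5$zebra  (last char: 'a')
  sorted[2] = a5$zebr  (last char: 'r')
  sorted[3] = bra5$ze  (last char: 'e')
  sorted[4] = ebra5$z  (last char: 'z')
  sorted[5] = ra5$zeb  (last char: 'b')
  sorted[6] = zebra5$  (last char: '$')
Last column: 5arezb$
Original string S is at sorted index 6

Answer: 5arezb$
6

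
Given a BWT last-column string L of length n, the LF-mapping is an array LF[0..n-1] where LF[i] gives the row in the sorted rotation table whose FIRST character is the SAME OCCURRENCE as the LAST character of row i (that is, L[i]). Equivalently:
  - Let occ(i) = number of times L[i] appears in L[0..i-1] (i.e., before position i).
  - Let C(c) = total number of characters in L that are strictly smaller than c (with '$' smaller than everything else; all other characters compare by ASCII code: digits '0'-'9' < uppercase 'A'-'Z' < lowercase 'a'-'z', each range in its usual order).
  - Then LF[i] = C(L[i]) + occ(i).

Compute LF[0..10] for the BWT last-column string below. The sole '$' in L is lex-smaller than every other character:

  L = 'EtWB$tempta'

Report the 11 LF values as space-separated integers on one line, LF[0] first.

Answer: 2 8 3 1 0 9 5 6 7 10 4

Derivation:
Char counts: '$':1, 'B':1, 'E':1, 'W':1, 'a':1, 'e':1, 'm':1, 'p':1, 't':3
C (first-col start): C('$')=0, C('B')=1, C('E')=2, C('W')=3, C('a')=4, C('e')=5, C('m')=6, C('p')=7, C('t')=8
L[0]='E': occ=0, LF[0]=C('E')+0=2+0=2
L[1]='t': occ=0, LF[1]=C('t')+0=8+0=8
L[2]='W': occ=0, LF[2]=C('W')+0=3+0=3
L[3]='B': occ=0, LF[3]=C('B')+0=1+0=1
L[4]='$': occ=0, LF[4]=C('$')+0=0+0=0
L[5]='t': occ=1, LF[5]=C('t')+1=8+1=9
L[6]='e': occ=0, LF[6]=C('e')+0=5+0=5
L[7]='m': occ=0, LF[7]=C('m')+0=6+0=6
L[8]='p': occ=0, LF[8]=C('p')+0=7+0=7
L[9]='t': occ=2, LF[9]=C('t')+2=8+2=10
L[10]='a': occ=0, LF[10]=C('a')+0=4+0=4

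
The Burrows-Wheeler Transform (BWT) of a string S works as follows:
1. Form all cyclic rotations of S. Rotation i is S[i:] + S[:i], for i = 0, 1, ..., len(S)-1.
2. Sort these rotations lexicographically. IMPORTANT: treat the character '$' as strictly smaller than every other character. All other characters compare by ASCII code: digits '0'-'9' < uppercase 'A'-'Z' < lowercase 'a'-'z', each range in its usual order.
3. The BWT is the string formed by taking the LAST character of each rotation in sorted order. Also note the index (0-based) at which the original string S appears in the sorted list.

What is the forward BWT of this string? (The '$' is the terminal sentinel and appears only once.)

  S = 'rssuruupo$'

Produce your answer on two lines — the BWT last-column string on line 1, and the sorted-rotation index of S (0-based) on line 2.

All 10 rotations (rotation i = S[i:]+S[:i]):
  rot[0] = rssuruupo$
  rot[1] = ssuruupo$r
  rot[2] = suruupo$rs
  rot[3] = uruupo$rss
  rot[4] = ruupo$rssu
  rot[5] = uupo$rssur
  rot[6] = upo$rssuru
  rot[7] = po$rssuruu
  rot[8] = o$rssuruup
  rot[9] = $rssuruupo
Sorted (with $ < everything):
  sorted[0] = $rssuruupo  (last char: 'o')
  sorted[1] = o$rssuruup  (last char: 'p')
  sorted[2] = po$rssuruu  (last char: 'u')
  sorted[3] = rssuruupo$  (last char: '$')
  sorted[4] = ruupo$rssu  (last char: 'u')
  sorted[5] = ssuruupo$r  (last char: 'r')
  sorted[6] = suruupo$rs  (last char: 's')
  sorted[7] = upo$rssuru  (last char: 'u')
  sorted[8] = uruupo$rss  (last char: 's')
  sorted[9] = uupo$rssur  (last char: 'r')
Last column: opu$ursusr
Original string S is at sorted index 3

Answer: opu$ursusr
3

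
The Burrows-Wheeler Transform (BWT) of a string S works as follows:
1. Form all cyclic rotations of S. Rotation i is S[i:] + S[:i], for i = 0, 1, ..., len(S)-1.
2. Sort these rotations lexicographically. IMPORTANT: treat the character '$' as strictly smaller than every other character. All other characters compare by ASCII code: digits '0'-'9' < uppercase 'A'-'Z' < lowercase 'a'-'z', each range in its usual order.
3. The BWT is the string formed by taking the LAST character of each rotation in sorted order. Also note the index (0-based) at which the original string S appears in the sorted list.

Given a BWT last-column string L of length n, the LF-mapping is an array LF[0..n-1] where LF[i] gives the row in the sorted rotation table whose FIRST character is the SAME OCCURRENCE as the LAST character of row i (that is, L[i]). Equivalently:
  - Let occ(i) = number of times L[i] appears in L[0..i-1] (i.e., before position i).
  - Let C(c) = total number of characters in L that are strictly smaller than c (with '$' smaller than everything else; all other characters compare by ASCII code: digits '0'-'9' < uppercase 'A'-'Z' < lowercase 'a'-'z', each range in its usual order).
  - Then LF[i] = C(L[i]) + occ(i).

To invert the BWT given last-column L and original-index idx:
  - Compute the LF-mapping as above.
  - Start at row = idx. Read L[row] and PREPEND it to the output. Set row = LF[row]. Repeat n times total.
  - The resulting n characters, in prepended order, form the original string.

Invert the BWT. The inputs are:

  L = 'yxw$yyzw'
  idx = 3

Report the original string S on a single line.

LF mapping: 4 3 1 0 5 6 7 2
Walk LF starting at row 3, prepending L[row]:
  step 1: row=3, L[3]='$', prepend. Next row=LF[3]=0
  step 2: row=0, L[0]='y', prepend. Next row=LF[0]=4
  step 3: row=4, L[4]='y', prepend. Next row=LF[4]=5
  step 4: row=5, L[5]='y', prepend. Next row=LF[5]=6
  step 5: row=6, L[6]='z', prepend. Next row=LF[6]=7
  step 6: row=7, L[7]='w', prepend. Next row=LF[7]=2
  step 7: row=2, L[2]='w', prepend. Next row=LF[2]=1
  step 8: row=1, L[1]='x', prepend. Next row=LF[1]=3
Reversed output: xwwzyyy$

Answer: xwwzyyy$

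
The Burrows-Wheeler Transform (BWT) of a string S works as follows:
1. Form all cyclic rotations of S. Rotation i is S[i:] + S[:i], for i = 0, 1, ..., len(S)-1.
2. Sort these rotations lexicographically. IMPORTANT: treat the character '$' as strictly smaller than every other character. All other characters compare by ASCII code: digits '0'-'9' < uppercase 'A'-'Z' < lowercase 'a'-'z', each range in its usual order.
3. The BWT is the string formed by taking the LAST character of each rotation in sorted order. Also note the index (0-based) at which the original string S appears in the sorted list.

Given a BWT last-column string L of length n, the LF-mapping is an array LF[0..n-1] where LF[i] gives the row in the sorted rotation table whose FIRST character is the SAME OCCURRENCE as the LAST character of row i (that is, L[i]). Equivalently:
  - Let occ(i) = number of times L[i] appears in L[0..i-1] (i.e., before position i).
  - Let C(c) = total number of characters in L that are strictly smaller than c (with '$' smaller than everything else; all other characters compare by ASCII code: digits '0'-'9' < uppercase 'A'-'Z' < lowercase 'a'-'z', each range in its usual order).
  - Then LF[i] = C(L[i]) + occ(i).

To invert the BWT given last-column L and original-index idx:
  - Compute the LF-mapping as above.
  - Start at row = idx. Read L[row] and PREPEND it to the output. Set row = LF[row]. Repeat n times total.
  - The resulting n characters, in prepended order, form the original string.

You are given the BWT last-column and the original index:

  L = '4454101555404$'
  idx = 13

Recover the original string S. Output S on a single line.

Answer: 5454505411404$

Derivation:
LF mapping: 5 6 10 7 3 1 4 11 12 13 8 2 9 0
Walk LF starting at row 13, prepending L[row]:
  step 1: row=13, L[13]='$', prepend. Next row=LF[13]=0
  step 2: row=0, L[0]='4', prepend. Next row=LF[0]=5
  step 3: row=5, L[5]='0', prepend. Next row=LF[5]=1
  step 4: row=1, L[1]='4', prepend. Next row=LF[1]=6
  step 5: row=6, L[6]='1', prepend. Next row=LF[6]=4
  step 6: row=4, L[4]='1', prepend. Next row=LF[4]=3
  step 7: row=3, L[3]='4', prepend. Next row=LF[3]=7
  step 8: row=7, L[7]='5', prepend. Next row=LF[7]=11
  step 9: row=11, L[11]='0', prepend. Next row=LF[11]=2
  step 10: row=2, L[2]='5', prepend. Next row=LF[2]=10
  step 11: row=10, L[10]='4', prepend. Next row=LF[10]=8
  step 12: row=8, L[8]='5', prepend. Next row=LF[8]=12
  step 13: row=12, L[12]='4', prepend. Next row=LF[12]=9
  step 14: row=9, L[9]='5', prepend. Next row=LF[9]=13
Reversed output: 5454505411404$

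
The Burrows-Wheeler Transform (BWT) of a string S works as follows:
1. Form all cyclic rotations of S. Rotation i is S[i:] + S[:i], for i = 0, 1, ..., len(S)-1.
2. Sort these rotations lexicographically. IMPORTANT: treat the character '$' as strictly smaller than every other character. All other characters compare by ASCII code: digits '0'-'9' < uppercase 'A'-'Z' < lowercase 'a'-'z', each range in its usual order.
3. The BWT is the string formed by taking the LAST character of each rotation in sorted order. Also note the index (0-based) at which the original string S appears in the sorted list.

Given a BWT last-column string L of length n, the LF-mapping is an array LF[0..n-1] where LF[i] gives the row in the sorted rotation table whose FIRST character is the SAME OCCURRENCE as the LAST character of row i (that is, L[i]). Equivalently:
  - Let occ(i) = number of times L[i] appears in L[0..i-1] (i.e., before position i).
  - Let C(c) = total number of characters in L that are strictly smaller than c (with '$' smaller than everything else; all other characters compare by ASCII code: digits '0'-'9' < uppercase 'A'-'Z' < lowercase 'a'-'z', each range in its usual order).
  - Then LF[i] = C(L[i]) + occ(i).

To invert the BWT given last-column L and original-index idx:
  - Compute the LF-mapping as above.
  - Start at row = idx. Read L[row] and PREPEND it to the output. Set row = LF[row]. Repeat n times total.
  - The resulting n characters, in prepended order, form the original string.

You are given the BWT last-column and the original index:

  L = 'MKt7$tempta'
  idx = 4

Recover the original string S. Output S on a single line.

LF mapping: 3 2 8 1 0 9 5 6 7 10 4
Walk LF starting at row 4, prepending L[row]:
  step 1: row=4, L[4]='$', prepend. Next row=LF[4]=0
  step 2: row=0, L[0]='M', prepend. Next row=LF[0]=3
  step 3: row=3, L[3]='7', prepend. Next row=LF[3]=1
  step 4: row=1, L[1]='K', prepend. Next row=LF[1]=2
  step 5: row=2, L[2]='t', prepend. Next row=LF[2]=8
  step 6: row=8, L[8]='p', prepend. Next row=LF[8]=7
  step 7: row=7, L[7]='m', prepend. Next row=LF[7]=6
  step 8: row=6, L[6]='e', prepend. Next row=LF[6]=5
  step 9: row=5, L[5]='t', prepend. Next row=LF[5]=9
  step 10: row=9, L[9]='t', prepend. Next row=LF[9]=10
  step 11: row=10, L[10]='a', prepend. Next row=LF[10]=4
Reversed output: attemptK7M$

Answer: attemptK7M$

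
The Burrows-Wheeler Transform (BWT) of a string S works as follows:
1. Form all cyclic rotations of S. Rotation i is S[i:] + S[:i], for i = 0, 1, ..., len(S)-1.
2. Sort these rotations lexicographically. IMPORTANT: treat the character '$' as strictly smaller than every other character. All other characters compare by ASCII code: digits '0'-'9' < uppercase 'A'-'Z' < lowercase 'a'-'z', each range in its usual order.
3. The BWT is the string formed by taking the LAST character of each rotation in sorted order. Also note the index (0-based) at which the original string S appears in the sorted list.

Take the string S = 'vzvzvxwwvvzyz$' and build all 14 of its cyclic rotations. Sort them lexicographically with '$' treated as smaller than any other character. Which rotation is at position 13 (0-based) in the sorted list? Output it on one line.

Answer: zyz$vzvzvxwwvv

Derivation:
All 14 rotations (rotation i = S[i:]+S[:i]):
  rot[0] = vzvzvxwwvvzyz$
  rot[1] = zvzvxwwvvzyz$v
  rot[2] = vzvxwwvvzyz$vz
  rot[3] = zvxwwvvzyz$vzv
  rot[4] = vxwwvvzyz$vzvz
  rot[5] = xwwvvzyz$vzvzv
  rot[6] = wwvvzyz$vzvzvx
  rot[7] = wvvzyz$vzvzvxw
  rot[8] = vvzyz$vzvzvxww
  rot[9] = vzyz$vzvzvxwwv
  rot[10] = zyz$vzvzvxwwvv
  rot[11] = yz$vzvzvxwwvvz
  rot[12] = z$vzvzvxwwvvzy
  rot[13] = $vzvzvxwwvvzyz
Sorted (with $ < everything):
  sorted[0] = $vzvzvxwwvvzyz
  sorted[1] = vvzyz$vzvzvxww
  sorted[2] = vxwwvvzyz$vzvz
  sorted[3] = vzvxwwvvzyz$vz
  sorted[4] = vzvzvxwwvvzyz$
  sorted[5] = vzyz$vzvzvxwwv
  sorted[6] = wvvzyz$vzvzvxw
  sorted[7] = wwvvzyz$vzvzvx
  sorted[8] = xwwvvzyz$vzvzv
  sorted[9] = yz$vzvzvxwwvvz
  sorted[10] = z$vzvzvxwwvvzy
  sorted[11] = zvxwwvvzyz$vzv
  sorted[12] = zvzvxwwvvzyz$v
  sorted[13] = zyz$vzvzvxwwvv
sorted[13] = zyz$vzvzvxwwvv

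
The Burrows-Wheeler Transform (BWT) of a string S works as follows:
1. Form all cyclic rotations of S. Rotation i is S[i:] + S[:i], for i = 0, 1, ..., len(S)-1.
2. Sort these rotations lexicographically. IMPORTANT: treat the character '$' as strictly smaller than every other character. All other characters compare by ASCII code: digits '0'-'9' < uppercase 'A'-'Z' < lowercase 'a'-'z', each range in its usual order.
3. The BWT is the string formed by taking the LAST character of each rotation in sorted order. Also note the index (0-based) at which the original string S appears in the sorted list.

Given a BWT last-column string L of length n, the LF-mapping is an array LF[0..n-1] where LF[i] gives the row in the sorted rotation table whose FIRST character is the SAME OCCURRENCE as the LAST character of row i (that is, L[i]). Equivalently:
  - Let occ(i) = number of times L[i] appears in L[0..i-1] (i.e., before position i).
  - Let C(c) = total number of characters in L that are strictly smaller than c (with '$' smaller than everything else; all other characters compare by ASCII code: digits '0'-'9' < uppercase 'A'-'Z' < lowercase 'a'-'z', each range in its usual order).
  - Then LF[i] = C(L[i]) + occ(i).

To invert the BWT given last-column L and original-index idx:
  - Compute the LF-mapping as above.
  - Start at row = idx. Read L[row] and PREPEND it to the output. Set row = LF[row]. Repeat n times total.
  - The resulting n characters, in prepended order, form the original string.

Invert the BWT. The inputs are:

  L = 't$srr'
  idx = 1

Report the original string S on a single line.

LF mapping: 4 0 3 1 2
Walk LF starting at row 1, prepending L[row]:
  step 1: row=1, L[1]='$', prepend. Next row=LF[1]=0
  step 2: row=0, L[0]='t', prepend. Next row=LF[0]=4
  step 3: row=4, L[4]='r', prepend. Next row=LF[4]=2
  step 4: row=2, L[2]='s', prepend. Next row=LF[2]=3
  step 5: row=3, L[3]='r', prepend. Next row=LF[3]=1
Reversed output: rsrt$

Answer: rsrt$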